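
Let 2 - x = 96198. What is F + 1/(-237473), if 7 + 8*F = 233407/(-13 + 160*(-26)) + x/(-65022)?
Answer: -54996539715401/7159462814582 ≈ -7.6817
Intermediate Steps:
x = -96196 (x = 2 - 1*96198 = 2 - 96198 = -96196)
F = -231590579/30148534 (F = -7/8 + (233407/(-13 + 160*(-26)) - 96196/(-65022))/8 = -7/8 + (233407/(-13 - 4160) - 96196*(-1/65022))/8 = -7/8 + (233407/(-4173) + 48098/32511)/8 = -7/8 + (233407*(-1/4173) + 48098/32511)/8 = -7/8 + (-233407/4173 + 48098/32511)/8 = -7/8 + (⅛)*(-820842447/15074267) = -7/8 - 820842447/120594136 = -231590579/30148534 ≈ -7.6817)
F + 1/(-237473) = -231590579/30148534 + 1/(-237473) = -231590579/30148534 - 1/237473 = -54996539715401/7159462814582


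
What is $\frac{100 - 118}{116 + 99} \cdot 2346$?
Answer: $- \frac{42228}{215} \approx -196.41$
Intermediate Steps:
$\frac{100 - 118}{116 + 99} \cdot 2346 = - \frac{18}{215} \cdot 2346 = \left(-18\right) \frac{1}{215} \cdot 2346 = \left(- \frac{18}{215}\right) 2346 = - \frac{42228}{215}$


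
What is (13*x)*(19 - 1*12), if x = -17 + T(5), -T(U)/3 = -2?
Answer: -1001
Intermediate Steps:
T(U) = 6 (T(U) = -3*(-2) = 6)
x = -11 (x = -17 + 6 = -11)
(13*x)*(19 - 1*12) = (13*(-11))*(19 - 1*12) = -143*(19 - 12) = -143*7 = -1001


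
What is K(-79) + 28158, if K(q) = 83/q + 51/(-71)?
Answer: 157928300/5609 ≈ 28156.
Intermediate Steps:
K(q) = -51/71 + 83/q (K(q) = 83/q + 51*(-1/71) = 83/q - 51/71 = -51/71 + 83/q)
K(-79) + 28158 = (-51/71 + 83/(-79)) + 28158 = (-51/71 + 83*(-1/79)) + 28158 = (-51/71 - 83/79) + 28158 = -9922/5609 + 28158 = 157928300/5609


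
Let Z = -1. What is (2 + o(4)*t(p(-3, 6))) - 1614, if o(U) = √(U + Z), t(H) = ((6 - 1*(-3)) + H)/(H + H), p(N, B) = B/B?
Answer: -1612 + 5*√3 ≈ -1603.3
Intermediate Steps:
p(N, B) = 1
t(H) = (9 + H)/(2*H) (t(H) = ((6 + 3) + H)/((2*H)) = (9 + H)*(1/(2*H)) = (9 + H)/(2*H))
o(U) = √(-1 + U) (o(U) = √(U - 1) = √(-1 + U))
(2 + o(4)*t(p(-3, 6))) - 1614 = (2 + √(-1 + 4)*((½)*(9 + 1)/1)) - 1614 = (2 + √3*((½)*1*10)) - 1614 = (2 + √3*5) - 1614 = (2 + 5*√3) - 1614 = -1612 + 5*√3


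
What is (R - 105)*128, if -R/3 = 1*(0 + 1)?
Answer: -13824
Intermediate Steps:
R = -3 (R = -3*(0 + 1) = -3 ≈ -3.0000)
(R - 105)*128 = (-3 - 105)*128 = -108*128 = -13824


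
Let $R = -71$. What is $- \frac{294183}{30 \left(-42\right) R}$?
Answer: $- \frac{32687}{9940} \approx -3.2884$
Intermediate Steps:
$- \frac{294183}{30 \left(-42\right) R} = - \frac{294183}{30 \left(-42\right) \left(-71\right)} = - \frac{294183}{\left(-1260\right) \left(-71\right)} = - \frac{294183}{89460} = \left(-294183\right) \frac{1}{89460} = - \frac{32687}{9940}$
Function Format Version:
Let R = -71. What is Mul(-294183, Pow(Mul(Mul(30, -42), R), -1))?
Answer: Rational(-32687, 9940) ≈ -3.2884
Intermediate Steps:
Mul(-294183, Pow(Mul(Mul(30, -42), R), -1)) = Mul(-294183, Pow(Mul(Mul(30, -42), -71), -1)) = Mul(-294183, Pow(Mul(-1260, -71), -1)) = Mul(-294183, Pow(89460, -1)) = Mul(-294183, Rational(1, 89460)) = Rational(-32687, 9940)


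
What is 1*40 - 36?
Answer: 4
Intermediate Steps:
1*40 - 36 = 40 - 36 = 4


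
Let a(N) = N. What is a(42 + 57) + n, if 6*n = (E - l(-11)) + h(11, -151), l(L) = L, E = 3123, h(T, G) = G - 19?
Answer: 593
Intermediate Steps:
h(T, G) = -19 + G
n = 494 (n = ((3123 - 1*(-11)) + (-19 - 151))/6 = ((3123 + 11) - 170)/6 = (3134 - 170)/6 = (⅙)*2964 = 494)
a(42 + 57) + n = (42 + 57) + 494 = 99 + 494 = 593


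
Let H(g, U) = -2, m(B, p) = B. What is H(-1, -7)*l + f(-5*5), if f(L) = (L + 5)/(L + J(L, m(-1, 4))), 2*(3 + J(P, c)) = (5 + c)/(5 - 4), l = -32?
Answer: 842/13 ≈ 64.769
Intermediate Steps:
J(P, c) = -1/2 + c/2 (J(P, c) = -3 + ((5 + c)/(5 - 4))/2 = -3 + ((5 + c)/1)/2 = -3 + ((5 + c)*1)/2 = -3 + (5 + c)/2 = -3 + (5/2 + c/2) = -1/2 + c/2)
f(L) = (5 + L)/(-1 + L) (f(L) = (L + 5)/(L + (-1/2 + (1/2)*(-1))) = (5 + L)/(L + (-1/2 - 1/2)) = (5 + L)/(L - 1) = (5 + L)/(-1 + L))
H(-1, -7)*l + f(-5*5) = -2*(-32) + (5 - 5*5)/(-1 - 5*5) = 64 + (5 - 25)/(-1 - 25) = 64 - 20/(-26) = 64 - 1/26*(-20) = 64 + 10/13 = 842/13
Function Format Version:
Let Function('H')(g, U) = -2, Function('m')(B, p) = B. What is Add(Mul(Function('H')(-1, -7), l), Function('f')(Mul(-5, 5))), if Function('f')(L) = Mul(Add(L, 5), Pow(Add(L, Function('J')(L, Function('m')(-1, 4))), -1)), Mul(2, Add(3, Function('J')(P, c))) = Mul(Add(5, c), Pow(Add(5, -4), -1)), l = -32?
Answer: Rational(842, 13) ≈ 64.769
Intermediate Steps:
Function('J')(P, c) = Add(Rational(-1, 2), Mul(Rational(1, 2), c)) (Function('J')(P, c) = Add(-3, Mul(Rational(1, 2), Mul(Add(5, c), Pow(Add(5, -4), -1)))) = Add(-3, Mul(Rational(1, 2), Mul(Add(5, c), Pow(1, -1)))) = Add(-3, Mul(Rational(1, 2), Mul(Add(5, c), 1))) = Add(-3, Mul(Rational(1, 2), Add(5, c))) = Add(-3, Add(Rational(5, 2), Mul(Rational(1, 2), c))) = Add(Rational(-1, 2), Mul(Rational(1, 2), c)))
Function('f')(L) = Mul(Pow(Add(-1, L), -1), Add(5, L)) (Function('f')(L) = Mul(Add(L, 5), Pow(Add(L, Add(Rational(-1, 2), Mul(Rational(1, 2), -1))), -1)) = Mul(Add(5, L), Pow(Add(L, Add(Rational(-1, 2), Rational(-1, 2))), -1)) = Mul(Add(5, L), Pow(Add(L, -1), -1)) = Mul(Add(5, L), Pow(Add(-1, L), -1)) = Mul(Pow(Add(-1, L), -1), Add(5, L)))
Add(Mul(Function('H')(-1, -7), l), Function('f')(Mul(-5, 5))) = Add(Mul(-2, -32), Mul(Pow(Add(-1, Mul(-5, 5)), -1), Add(5, Mul(-5, 5)))) = Add(64, Mul(Pow(Add(-1, -25), -1), Add(5, -25))) = Add(64, Mul(Pow(-26, -1), -20)) = Add(64, Mul(Rational(-1, 26), -20)) = Add(64, Rational(10, 13)) = Rational(842, 13)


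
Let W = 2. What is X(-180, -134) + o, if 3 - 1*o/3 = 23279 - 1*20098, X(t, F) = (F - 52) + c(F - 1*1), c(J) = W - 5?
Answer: -9723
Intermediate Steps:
c(J) = -3 (c(J) = 2 - 5 = -3)
X(t, F) = -55 + F (X(t, F) = (F - 52) - 3 = (-52 + F) - 3 = -55 + F)
o = -9534 (o = 9 - 3*(23279 - 1*20098) = 9 - 3*(23279 - 20098) = 9 - 3*3181 = 9 - 9543 = -9534)
X(-180, -134) + o = (-55 - 134) - 9534 = -189 - 9534 = -9723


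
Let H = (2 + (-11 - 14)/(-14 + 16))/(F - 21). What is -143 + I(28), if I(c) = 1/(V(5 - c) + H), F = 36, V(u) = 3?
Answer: -3279/23 ≈ -142.57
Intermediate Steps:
H = -7/10 (H = (2 + (-11 - 14)/(-14 + 16))/(36 - 21) = (2 - 25/2)/15 = (2 - 25*½)*(1/15) = (2 - 25/2)*(1/15) = -21/2*1/15 = -7/10 ≈ -0.70000)
I(c) = 10/23 (I(c) = 1/(3 - 7/10) = 1/(23/10) = 10/23)
-143 + I(28) = -143 + 10/23 = -3279/23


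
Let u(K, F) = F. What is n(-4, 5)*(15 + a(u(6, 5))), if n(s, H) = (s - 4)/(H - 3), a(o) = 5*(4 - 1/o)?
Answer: -136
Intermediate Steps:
a(o) = 20 - 5/o
n(s, H) = (-4 + s)/(-3 + H)
n(-4, 5)*(15 + a(u(6, 5))) = ((-4 - 4)/(-3 + 5))*(15 + (20 - 5/5)) = (-8/2)*(15 + (20 - 5*1/5)) = ((1/2)*(-8))*(15 + (20 - 1)) = -4*(15 + 19) = -4*34 = -136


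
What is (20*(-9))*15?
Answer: -2700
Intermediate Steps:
(20*(-9))*15 = -180*15 = -2700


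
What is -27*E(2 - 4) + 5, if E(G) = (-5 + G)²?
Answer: -1318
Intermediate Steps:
-27*E(2 - 4) + 5 = -27*(-5 + (2 - 4))² + 5 = -27*(-5 - 2)² + 5 = -27*(-7)² + 5 = -27*49 + 5 = -1323 + 5 = -1318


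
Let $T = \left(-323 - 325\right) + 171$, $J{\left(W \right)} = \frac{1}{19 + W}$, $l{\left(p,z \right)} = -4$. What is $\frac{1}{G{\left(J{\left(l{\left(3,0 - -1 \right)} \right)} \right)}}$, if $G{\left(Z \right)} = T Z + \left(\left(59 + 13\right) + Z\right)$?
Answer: $\frac{15}{604} \approx 0.024834$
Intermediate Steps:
$T = -477$ ($T = -648 + 171 = -477$)
$G{\left(Z \right)} = 72 - 476 Z$ ($G{\left(Z \right)} = - 477 Z + \left(\left(59 + 13\right) + Z\right) = - 477 Z + \left(72 + Z\right) = 72 - 476 Z$)
$\frac{1}{G{\left(J{\left(l{\left(3,0 - -1 \right)} \right)} \right)}} = \frac{1}{72 - \frac{476}{19 - 4}} = \frac{1}{72 - \frac{476}{15}} = \frac{1}{\frac{604}{15}} = \frac{15}{604}$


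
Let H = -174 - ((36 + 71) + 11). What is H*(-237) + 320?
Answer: 69524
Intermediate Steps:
H = -292 (H = -174 - (107 + 11) = -174 - 1*118 = -174 - 118 = -292)
H*(-237) + 320 = -292*(-237) + 320 = 69204 + 320 = 69524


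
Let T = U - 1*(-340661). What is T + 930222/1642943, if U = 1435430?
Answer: 2918017206035/1642943 ≈ 1.7761e+6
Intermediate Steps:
T = 1776091 (T = 1435430 - 1*(-340661) = 1435430 + 340661 = 1776091)
T + 930222/1642943 = 1776091 + 930222/1642943 = 2918017206035/1642943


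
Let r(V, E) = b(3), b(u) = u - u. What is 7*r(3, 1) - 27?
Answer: -27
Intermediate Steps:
b(u) = 0
r(V, E) = 0
7*r(3, 1) - 27 = 7*0 - 27 = 0 - 27 = -27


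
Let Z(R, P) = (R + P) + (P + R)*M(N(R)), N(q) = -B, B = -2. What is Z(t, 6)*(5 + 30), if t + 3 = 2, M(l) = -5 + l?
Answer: -350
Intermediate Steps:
N(q) = 2 (N(q) = -1*(-2) = 2)
t = -1 (t = -3 + 2 = -1)
Z(R, P) = -2*P - 2*R (Z(R, P) = (R + P) + (P + R)*(-5 + 2) = (P + R) + (P + R)*(-3) = (P + R) + (-3*P - 3*R) = -2*P - 2*R)
Z(t, 6)*(5 + 30) = (-2*6 - 2*(-1))*(5 + 30) = (-12 + 2)*35 = -10*35 = -350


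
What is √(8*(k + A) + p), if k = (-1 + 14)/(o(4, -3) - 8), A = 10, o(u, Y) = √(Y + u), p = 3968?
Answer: 2*√49406/7 ≈ 63.507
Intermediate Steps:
k = -13/7 (k = (-1 + 14)/(√(-3 + 4) - 8) = 13/(√1 - 8) = 13/(1 - 8) = 13/(-7) = 13*(-⅐) = -13/7 ≈ -1.8571)
√(8*(k + A) + p) = √(8*(-13/7 + 10) + 3968) = √(8*(57/7) + 3968) = √(456/7 + 3968) = √(28232/7) = 2*√49406/7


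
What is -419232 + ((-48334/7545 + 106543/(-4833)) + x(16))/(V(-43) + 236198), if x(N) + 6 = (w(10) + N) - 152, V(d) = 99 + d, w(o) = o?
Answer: -1203894361583936419/2871666188730 ≈ -4.1923e+5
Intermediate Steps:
x(N) = -148 + N (x(N) = -6 + ((10 + N) - 152) = -6 + (-142 + N) = -148 + N)
-419232 + ((-48334/7545 + 106543/(-4833)) + x(16))/(V(-43) + 236198) = -419232 + ((-48334/7545 + 106543/(-4833)) + (-148 + 16))/((99 - 43) + 236198) = -419232 + ((-48334*1/7545 + 106543*(-1/4833)) - 132)/(56 + 236198) = -419232 + ((-48334/7545 - 106543/4833) - 132)/236254 = -419232 + (-345821719/12154995 - 132)*(1/236254) = -419232 - 1950281059/12154995*1/236254 = -419232 - 1950281059/2871666188730 = -1203894361583936419/2871666188730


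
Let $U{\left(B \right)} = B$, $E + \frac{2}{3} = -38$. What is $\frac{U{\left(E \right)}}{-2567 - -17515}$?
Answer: $- \frac{29}{11211} \approx -0.0025867$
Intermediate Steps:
$E = - \frac{116}{3}$ ($E = - \frac{2}{3} - 38 = - \frac{116}{3} \approx -38.667$)
$\frac{U{\left(E \right)}}{-2567 - -17515} = - \frac{116}{3 \left(-2567 - -17515\right)} = - \frac{116}{3 \left(-2567 + 17515\right)} = - \frac{116}{3 \cdot 14948} = \left(- \frac{116}{3}\right) \frac{1}{14948} = - \frac{29}{11211}$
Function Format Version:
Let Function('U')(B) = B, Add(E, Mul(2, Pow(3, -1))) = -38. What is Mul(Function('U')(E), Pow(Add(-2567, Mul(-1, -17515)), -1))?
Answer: Rational(-29, 11211) ≈ -0.0025867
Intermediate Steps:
E = Rational(-116, 3) (E = Add(Rational(-2, 3), -38) = Rational(-116, 3) ≈ -38.667)
Mul(Function('U')(E), Pow(Add(-2567, Mul(-1, -17515)), -1)) = Mul(Rational(-116, 3), Pow(Add(-2567, Mul(-1, -17515)), -1)) = Mul(Rational(-116, 3), Pow(Add(-2567, 17515), -1)) = Mul(Rational(-116, 3), Pow(14948, -1)) = Mul(Rational(-116, 3), Rational(1, 14948)) = Rational(-29, 11211)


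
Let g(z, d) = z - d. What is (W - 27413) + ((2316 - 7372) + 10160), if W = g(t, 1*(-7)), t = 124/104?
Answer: -579821/26 ≈ -22301.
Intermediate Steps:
t = 31/26 (t = 124*(1/104) = 31/26 ≈ 1.1923)
W = 213/26 (W = 31/26 - (-7) = 31/26 - 1*(-7) = 31/26 + 7 = 213/26 ≈ 8.1923)
(W - 27413) + ((2316 - 7372) + 10160) = (213/26 - 27413) + ((2316 - 7372) + 10160) = -712525/26 + (-5056 + 10160) = -712525/26 + 5104 = -579821/26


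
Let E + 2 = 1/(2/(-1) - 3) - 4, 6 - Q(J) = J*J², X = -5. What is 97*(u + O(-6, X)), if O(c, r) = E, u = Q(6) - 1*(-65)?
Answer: -73332/5 ≈ -14666.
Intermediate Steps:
Q(J) = 6 - J³ (Q(J) = 6 - J*J² = 6 - J³)
u = -145 (u = (6 - 1*6³) - 1*(-65) = (6 - 1*216) + 65 = (6 - 216) + 65 = -210 + 65 = -145)
E = -31/5 (E = -2 + (1/(2/(-1) - 3) - 4) = -2 + (1/(2*(-1) - 3) - 4) = -2 + (1/(-2 - 3) - 4) = -2 + (1/(-5) - 4) = -2 + (-⅕ - 4) = -2 - 21/5 = -31/5 ≈ -6.2000)
O(c, r) = -31/5
97*(u + O(-6, X)) = 97*(-145 - 31/5) = 97*(-756/5) = -73332/5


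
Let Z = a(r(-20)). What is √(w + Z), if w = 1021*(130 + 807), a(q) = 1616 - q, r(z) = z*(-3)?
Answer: √958233 ≈ 978.89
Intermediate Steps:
r(z) = -3*z
Z = 1556 (Z = 1616 - (-3)*(-20) = 1616 - 1*60 = 1616 - 60 = 1556)
w = 956677 (w = 1021*937 = 956677)
√(w + Z) = √(956677 + 1556) = √958233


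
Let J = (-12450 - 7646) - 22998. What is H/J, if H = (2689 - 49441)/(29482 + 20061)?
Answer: 23376/1067503021 ≈ 2.1898e-5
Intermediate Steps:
J = -43094 (J = -20096 - 22998 = -43094)
H = -46752/49543 ≈ -0.94367
H/J = -46752/49543/(-43094) = -46752/49543*(-1/43094) = 23376/1067503021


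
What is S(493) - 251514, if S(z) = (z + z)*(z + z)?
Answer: 720682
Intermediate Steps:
S(z) = 4*z² (S(z) = (2*z)*(2*z) = 4*z²)
S(493) - 251514 = 4*493² - 251514 = 4*243049 - 251514 = 972196 - 251514 = 720682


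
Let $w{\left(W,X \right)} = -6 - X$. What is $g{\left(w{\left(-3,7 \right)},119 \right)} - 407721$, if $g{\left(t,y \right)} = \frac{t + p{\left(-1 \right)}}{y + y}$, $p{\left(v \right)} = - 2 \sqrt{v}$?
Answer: $- \frac{97037611}{238} - \frac{i}{119} \approx -4.0772 \cdot 10^{5} - 0.0084034 i$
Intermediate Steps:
$g{\left(t,y \right)} = \frac{t - 2 i}{2 y}$ ($g{\left(t,y \right)} = \frac{t - 2 \sqrt{-1}}{y + y} = \frac{t - 2 i}{2 y}$)
$g{\left(w{\left(-3,7 \right)},119 \right)} - 407721 = \frac{\frac{-6 - 7}{2} - i}{119} - 407721 = \frac{\frac{1}{2} \left(-13\right) - i}{119} - 407721 = \frac{- \frac{13}{2} - i}{119} - 407721 = \left(- \frac{13}{238} - \frac{i}{119}\right) - 407721 = - \frac{97037611}{238} - \frac{i}{119}$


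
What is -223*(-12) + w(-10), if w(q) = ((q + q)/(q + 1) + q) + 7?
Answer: 24077/9 ≈ 2675.2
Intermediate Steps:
w(q) = 7 + q + 2*q/(1 + q) (w(q) = ((2*q)/(1 + q) + q) + 7 = (2*q/(1 + q) + q) + 7 = (q + 2*q/(1 + q)) + 7 = 7 + q + 2*q/(1 + q))
-223*(-12) + w(-10) = -223*(-12) + (7 + (-10)**2 + 10*(-10))/(1 - 10) = 2676 + (7 + 100 - 100)/(-9) = 2676 - 1/9*7 = 2676 - 7/9 = 24077/9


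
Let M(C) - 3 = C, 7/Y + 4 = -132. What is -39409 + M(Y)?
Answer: -5359223/136 ≈ -39406.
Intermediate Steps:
Y = -7/136 (Y = 7/(-4 - 132) = 7/(-136) = 7*(-1/136) = -7/136 ≈ -0.051471)
M(C) = 3 + C
-39409 + M(Y) = -39409 + (3 - 7/136) = -39409 + 401/136 = -5359223/136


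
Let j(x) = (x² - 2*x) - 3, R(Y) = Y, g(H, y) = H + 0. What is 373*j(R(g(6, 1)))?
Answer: 7833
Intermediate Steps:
g(H, y) = H
j(x) = -3 + x² - 2*x
373*j(R(g(6, 1))) = 373*(-3 + 6² - 2*6) = 373*(-3 + 36 - 12) = 373*21 = 7833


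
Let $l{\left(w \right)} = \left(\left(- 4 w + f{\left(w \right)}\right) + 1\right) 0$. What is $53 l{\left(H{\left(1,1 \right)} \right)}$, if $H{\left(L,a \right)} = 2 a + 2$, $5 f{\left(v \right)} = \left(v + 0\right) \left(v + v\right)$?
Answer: $0$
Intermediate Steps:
$f{\left(v \right)} = \frac{2 v^{2}}{5}$ ($f{\left(v \right)} = \frac{\left(v + 0\right) \left(v + v\right)}{5} = \frac{v 2 v}{5} = \frac{2 v^{2}}{5}$)
$H{\left(L,a \right)} = 2 + 2 a$
$l{\left(w \right)} = 0$ ($l{\left(w \right)} = \left(\left(- 4 w + \frac{2 w^{2}}{5}\right) + 1\right) 0 = \left(1 - 4 w + \frac{2 w^{2}}{5}\right) 0 = 0$)
$53 l{\left(H{\left(1,1 \right)} \right)} = 53 \cdot 0 = 0$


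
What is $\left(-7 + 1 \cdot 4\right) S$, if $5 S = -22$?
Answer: $\frac{66}{5} \approx 13.2$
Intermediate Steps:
$S = - \frac{22}{5}$ ($S = \frac{1}{5} \left(-22\right) = - \frac{22}{5} \approx -4.4$)
$\left(-7 + 1 \cdot 4\right) S = \left(-7 + 1 \cdot 4\right) \left(- \frac{22}{5}\right) = \left(-7 + 4\right) \left(- \frac{22}{5}\right) = \left(-3\right) \left(- \frac{22}{5}\right) = \frac{66}{5}$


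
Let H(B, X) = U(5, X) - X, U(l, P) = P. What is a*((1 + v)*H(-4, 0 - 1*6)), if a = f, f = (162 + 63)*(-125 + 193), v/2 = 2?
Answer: 0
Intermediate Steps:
v = 4 (v = 2*2 = 4)
H(B, X) = 0 (H(B, X) = X - X = 0)
f = 15300 (f = 225*68 = 15300)
a = 15300
a*((1 + v)*H(-4, 0 - 1*6)) = 15300*((1 + 4)*0) = 15300*(5*0) = 15300*0 = 0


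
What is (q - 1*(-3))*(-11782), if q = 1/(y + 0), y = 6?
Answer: -111929/3 ≈ -37310.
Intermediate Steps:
q = ⅙ (q = 1/(6 + 0) = 1/6 = ⅙ ≈ 0.16667)
(q - 1*(-3))*(-11782) = (⅙ - 1*(-3))*(-11782) = (⅙ + 3)*(-11782) = (19/6)*(-11782) = -111929/3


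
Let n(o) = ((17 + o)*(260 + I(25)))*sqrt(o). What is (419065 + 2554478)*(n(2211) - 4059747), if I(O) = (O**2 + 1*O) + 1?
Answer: -12071832273621 + 6035424015444*sqrt(2211) ≈ 2.7172e+14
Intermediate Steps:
I(O) = 1 + O + O**2 (I(O) = (O**2 + O) + 1 = (O + O**2) + 1 = 1 + O + O**2)
n(o) = sqrt(o)*(15487 + 911*o) (n(o) = ((17 + o)*(260 + (1 + 25 + 25**2)))*sqrt(o) = ((17 + o)*(260 + (1 + 25 + 625)))*sqrt(o) = ((17 + o)*(260 + 651))*sqrt(o) = ((17 + o)*911)*sqrt(o) = (15487 + 911*o)*sqrt(o) = sqrt(o)*(15487 + 911*o))
(419065 + 2554478)*(n(2211) - 4059747) = (419065 + 2554478)*(911*sqrt(2211)*(17 + 2211) - 4059747) = 2973543*(911*sqrt(2211)*2228 - 4059747) = 2973543*(2029708*sqrt(2211) - 4059747) = 2973543*(-4059747 + 2029708*sqrt(2211)) = -12071832273621 + 6035424015444*sqrt(2211)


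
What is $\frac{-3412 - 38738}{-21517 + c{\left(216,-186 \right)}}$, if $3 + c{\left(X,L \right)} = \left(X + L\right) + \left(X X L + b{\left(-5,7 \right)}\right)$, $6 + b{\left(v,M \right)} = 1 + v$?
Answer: $\frac{21075}{4349758} \approx 0.0048451$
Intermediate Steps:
$b{\left(v,M \right)} = -5 + v$ ($b{\left(v,M \right)} = -6 + \left(1 + v\right) = -5 + v$)
$c{\left(X,L \right)} = -13 + L + X + L X^{2}$ ($c{\left(X,L \right)} = -3 + \left(\left(X + L\right) + \left(X X L - 10\right)\right) = -3 + \left(\left(L + X\right) + \left(X^{2} L - 10\right)\right) = -3 + \left(\left(L + X\right) + \left(L X^{2} - 10\right)\right) = -3 + \left(\left(L + X\right) + \left(-10 + L X^{2}\right)\right) = -3 + \left(-10 + L + X + L X^{2}\right) = -13 + L + X + L X^{2}$)
$\frac{-3412 - 38738}{-21517 + c{\left(216,-186 \right)}} = \frac{-3412 - 38738}{-21517 - \left(-17 + 8678016\right)} = - \frac{42150}{-21517 - 8677999} = - \frac{42150}{-8699516} = \left(-42150\right) \left(- \frac{1}{8699516}\right) = \frac{21075}{4349758}$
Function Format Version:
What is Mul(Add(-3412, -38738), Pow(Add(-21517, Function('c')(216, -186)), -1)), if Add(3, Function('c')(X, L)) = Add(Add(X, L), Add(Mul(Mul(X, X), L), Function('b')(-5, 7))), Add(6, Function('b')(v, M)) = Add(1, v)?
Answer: Rational(21075, 4349758) ≈ 0.0048451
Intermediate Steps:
Function('b')(v, M) = Add(-5, v) (Function('b')(v, M) = Add(-6, Add(1, v)) = Add(-5, v))
Function('c')(X, L) = Add(-13, L, X, Mul(L, Pow(X, 2))) (Function('c')(X, L) = Add(-3, Add(Add(X, L), Add(Mul(Mul(X, X), L), Add(-5, -5)))) = Add(-3, Add(Add(L, X), Add(Mul(Pow(X, 2), L), -10))) = Add(-3, Add(Add(L, X), Add(Mul(L, Pow(X, 2)), -10))) = Add(-3, Add(Add(L, X), Add(-10, Mul(L, Pow(X, 2))))) = Add(-3, Add(-10, L, X, Mul(L, Pow(X, 2)))) = Add(-13, L, X, Mul(L, Pow(X, 2))))
Mul(Add(-3412, -38738), Pow(Add(-21517, Function('c')(216, -186)), -1)) = Mul(Add(-3412, -38738), Pow(Add(-21517, Add(-13, -186, 216, Mul(-186, Pow(216, 2)))), -1)) = Mul(-42150, Pow(Add(-21517, Add(-13, -186, 216, Mul(-186, 46656))), -1)) = Mul(-42150, Pow(Add(-21517, Add(-13, -186, 216, -8678016)), -1)) = Mul(-42150, Pow(Add(-21517, -8677999), -1)) = Mul(-42150, Pow(-8699516, -1)) = Mul(-42150, Rational(-1, 8699516)) = Rational(21075, 4349758)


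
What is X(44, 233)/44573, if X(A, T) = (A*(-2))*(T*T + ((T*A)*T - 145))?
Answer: -214971680/44573 ≈ -4822.9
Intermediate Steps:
X(A, T) = -2*A*(-145 + T**2 + A*T**2) (X(A, T) = (-2*A)*(T**2 + ((A*T)*T - 145)) = (-2*A)*(T**2 + (A*T**2 - 145)) = (-2*A)*(T**2 + (-145 + A*T**2)) = (-2*A)*(-145 + T**2 + A*T**2) = -2*A*(-145 + T**2 + A*T**2))
X(44, 233)/44573 = (2*44*(145 - 1*233**2 - 1*44*233**2))/44573 = (2*44*(145 - 1*54289 - 1*44*54289))*(1/44573) = (2*44*(145 - 54289 - 2388716))*(1/44573) = (2*44*(-2442860))*(1/44573) = -214971680*1/44573 = -214971680/44573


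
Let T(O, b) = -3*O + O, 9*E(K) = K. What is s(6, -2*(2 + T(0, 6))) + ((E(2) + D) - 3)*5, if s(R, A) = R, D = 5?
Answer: 154/9 ≈ 17.111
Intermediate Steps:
E(K) = K/9
T(O, b) = -2*O
s(6, -2*(2 + T(0, 6))) + ((E(2) + D) - 3)*5 = 6 + (((1/9)*2 + 5) - 3)*5 = 6 + ((2/9 + 5) - 3)*5 = 6 + (47/9 - 3)*5 = 6 + (20/9)*5 = 6 + 100/9 = 154/9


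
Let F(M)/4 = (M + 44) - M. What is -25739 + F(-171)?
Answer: -25563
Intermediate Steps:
F(M) = 176 (F(M) = 4*((M + 44) - M) = 4*((44 + M) - M) = 4*44 = 176)
-25739 + F(-171) = -25739 + 176 = -25563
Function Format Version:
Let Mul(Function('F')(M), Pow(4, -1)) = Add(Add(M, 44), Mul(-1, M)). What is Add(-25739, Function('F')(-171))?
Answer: -25563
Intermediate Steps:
Function('F')(M) = 176 (Function('F')(M) = Mul(4, Add(Add(M, 44), Mul(-1, M))) = Mul(4, Add(Add(44, M), Mul(-1, M))) = Mul(4, 44) = 176)
Add(-25739, Function('F')(-171)) = Add(-25739, 176) = -25563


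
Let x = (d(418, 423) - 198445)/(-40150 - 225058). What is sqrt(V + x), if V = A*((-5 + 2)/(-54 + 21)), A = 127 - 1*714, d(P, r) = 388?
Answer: I*sqrt(111949810408018)/1458644 ≈ 7.2537*I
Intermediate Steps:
A = -587 (A = 127 - 714 = -587)
x = 198057/265208 (x = (388 - 198445)/(-40150 - 225058) = -198057/(-265208) = -198057*(-1/265208) = 198057/265208 ≈ 0.74680)
V = -587/11 (V = -587*(-5 + 2)/(-54 + 21) = -(-1761)/(-33) = -(-1761)*(-1)/33 = -587*1/11 = -587/11 ≈ -53.364)
sqrt(V + x) = sqrt(-587/11 + 198057/265208) = sqrt(-153498469/2917288) = I*sqrt(111949810408018)/1458644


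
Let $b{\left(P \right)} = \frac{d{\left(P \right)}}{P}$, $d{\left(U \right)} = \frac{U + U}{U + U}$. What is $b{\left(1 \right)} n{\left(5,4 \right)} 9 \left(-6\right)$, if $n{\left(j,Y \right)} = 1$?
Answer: $-54$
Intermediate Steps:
$d{\left(U \right)} = 1$ ($d{\left(U \right)} = \frac{2 U}{2 U} = 2 U \frac{1}{2 U} = 1$)
$b{\left(P \right)} = \frac{1}{P}$ ($b{\left(P \right)} = 1 \frac{1}{P} = \frac{1}{P}$)
$b{\left(1 \right)} n{\left(5,4 \right)} 9 \left(-6\right) = \frac{1 \cdot 9}{1} \left(-6\right) = 1 \cdot 9 \left(-6\right) = 9 \left(-6\right) = -54$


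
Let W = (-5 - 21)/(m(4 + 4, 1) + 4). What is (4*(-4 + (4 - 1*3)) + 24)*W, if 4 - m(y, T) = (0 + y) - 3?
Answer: -104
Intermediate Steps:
m(y, T) = 7 - y (m(y, T) = 4 - ((0 + y) - 3) = 4 - (y - 3) = 4 - (-3 + y) = 4 + (3 - y) = 7 - y)
W = -26/3 (W = (-5 - 21)/((7 - (4 + 4)) + 4) = -26/((7 - 1*8) + 4) = -26/((7 - 8) + 4) = -26/(-1 + 4) = -26/3 ≈ -8.6667)
(4*(-4 + (4 - 1*3)) + 24)*W = (4*(-4 + (4 - 1*3)) + 24)*(-26/3) = (4*(-4 + (4 - 3)) + 24)*(-26/3) = (4*(-4 + 1) + 24)*(-26/3) = (4*(-3) + 24)*(-26/3) = (-12 + 24)*(-26/3) = 12*(-26/3) = -104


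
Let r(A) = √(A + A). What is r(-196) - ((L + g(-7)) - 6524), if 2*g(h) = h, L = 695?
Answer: 11665/2 + 14*I*√2 ≈ 5832.5 + 19.799*I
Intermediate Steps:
r(A) = √2*√A (r(A) = √(2*A) = √2*√A)
g(h) = h/2
r(-196) - ((L + g(-7)) - 6524) = √2*√(-196) - ((695 + (½)*(-7)) - 6524) = √2*(14*I) - ((695 - 7/2) - 6524) = 14*I*√2 - (1383/2 - 6524) = 14*I*√2 - 1*(-11665/2) = 14*I*√2 + 11665/2 = 11665/2 + 14*I*√2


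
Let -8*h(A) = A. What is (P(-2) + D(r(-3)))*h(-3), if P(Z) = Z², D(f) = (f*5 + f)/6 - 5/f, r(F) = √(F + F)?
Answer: 3/2 + 11*I*√6/16 ≈ 1.5 + 1.684*I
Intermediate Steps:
h(A) = -A/8
r(F) = √2*√F (r(F) = √(2*F) = √2*√F)
D(f) = f - 5/f (D(f) = (5*f + f)*(⅙) - 5/f = (6*f)*(⅙) - 5/f = f - 5/f)
(P(-2) + D(r(-3)))*h(-3) = ((-2)² + (√2*√(-3) - 5*(-I*√6/6)))*(-⅛*(-3)) = (4 + (√2*(I*√3) - 5*(-I*√6/6)))*(3/8) = (4 + (I*√6 - 5*(-I*√6/6)))*(3/8) = (4 + (I*√6 - (-5)*I*√6/6))*(3/8) = (4 + (I*√6 + 5*I*√6/6))*(3/8) = (4 + 11*I*√6/6)*(3/8) = 3/2 + 11*I*√6/16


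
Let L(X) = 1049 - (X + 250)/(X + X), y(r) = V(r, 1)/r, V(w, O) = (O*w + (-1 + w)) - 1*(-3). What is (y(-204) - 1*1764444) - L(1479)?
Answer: -153597667/87 ≈ -1.7655e+6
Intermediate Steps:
V(w, O) = 2 + w + O*w (V(w, O) = (-1 + w + O*w) + 3 = 2 + w + O*w)
y(r) = (2 + 2*r)/r (y(r) = (2 + r + 1*r)/r = (2 + r + r)/r = (2 + 2*r)/r)
L(X) = 1049 - (250 + X)/(2*X)
(y(-204) - 1*1764444) - L(1479) = ((2 + 2/(-204)) - 1*1764444) - (2097/2 - 125/1479) = ((2 + 2*(-1/204)) - 1764444) - (2097/2 - 125*1/1479) = ((2 - 1/102) - 1764444) - (2097/2 - 125/1479) = (203/102 - 1764444) - 1*3101213/2958 = -179973085/102 - 3101213/2958 = -153597667/87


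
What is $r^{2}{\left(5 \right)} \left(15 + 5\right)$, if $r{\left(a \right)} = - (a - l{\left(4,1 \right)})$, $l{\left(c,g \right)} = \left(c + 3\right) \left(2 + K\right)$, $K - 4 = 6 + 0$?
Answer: $124820$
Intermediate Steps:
$K = 10$ ($K = 4 + \left(6 + 0\right) = 4 + 6 = 10$)
$l{\left(c,g \right)} = 36 + 12 c$ ($l{\left(c,g \right)} = \left(c + 3\right) \left(2 + 10\right) = \left(3 + c\right) 12 = 36 + 12 c$)
$r{\left(a \right)} = 84 - a$ ($r{\left(a \right)} = - (a - \left(36 + 12 \cdot 4\right)) = - (a - \left(36 + 48\right)) = - (a - 84) = - (-84 + a) = 84 - a$)
$r^{2}{\left(5 \right)} \left(15 + 5\right) = \left(84 - 5\right)^{2} \left(15 + 5\right) = \left(84 - 5\right)^{2} \cdot 20 = 79^{2} \cdot 20 = 6241 \cdot 20 = 124820$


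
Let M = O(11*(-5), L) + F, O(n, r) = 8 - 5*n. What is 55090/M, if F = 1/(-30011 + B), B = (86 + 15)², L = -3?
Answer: 1091332900/5606229 ≈ 194.66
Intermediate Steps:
B = 10201 (B = 101² = 10201)
F = -1/19810 (F = 1/(-30011 + 10201) = 1/(-19810) = -1/19810 ≈ -5.0480e-5)
M = 5606229/19810 (M = (8 - 55*(-5)) - 1/19810 = (8 - 5*(-55)) - 1/19810 = (8 + 275) - 1/19810 = 283 - 1/19810 = 5606229/19810 ≈ 283.00)
55090/M = 55090/(5606229/19810) = 55090*(19810/5606229) = 1091332900/5606229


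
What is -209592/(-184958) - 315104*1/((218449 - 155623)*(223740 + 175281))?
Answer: 1313545303292300/1159173093872367 ≈ 1.1332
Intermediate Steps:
-209592/(-184958) - 315104*1/((218449 - 155623)*(223740 + 175281)) = -209592*(-1/184958) - 315104/(62826*399021) = 104796/92479 - 315104/25068893346 = 104796/92479 - 315104*1/25068893346 = 104796/92479 - 157552/12534446673 = 1313545303292300/1159173093872367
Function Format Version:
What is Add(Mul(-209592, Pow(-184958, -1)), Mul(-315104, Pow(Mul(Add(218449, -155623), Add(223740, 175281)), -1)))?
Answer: Rational(1313545303292300, 1159173093872367) ≈ 1.1332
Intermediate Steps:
Add(Mul(-209592, Pow(-184958, -1)), Mul(-315104, Pow(Mul(Add(218449, -155623), Add(223740, 175281)), -1))) = Add(Mul(-209592, Rational(-1, 184958)), Mul(-315104, Pow(Mul(62826, 399021), -1))) = Add(Rational(104796, 92479), Mul(-315104, Pow(25068893346, -1))) = Add(Rational(104796, 92479), Mul(-315104, Rational(1, 25068893346))) = Add(Rational(104796, 92479), Rational(-157552, 12534446673)) = Rational(1313545303292300, 1159173093872367)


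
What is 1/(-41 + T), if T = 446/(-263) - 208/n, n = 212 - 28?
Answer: -6049/265105 ≈ -0.022817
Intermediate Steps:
n = 184
T = -17096/6049 (T = 446/(-263) - 208/184 = 446*(-1/263) - 208*1/184 = -446/263 - 26/23 = -17096/6049 ≈ -2.8263)
1/(-41 + T) = 1/(-41 - 17096/6049) = 1/(-265105/6049) = -6049/265105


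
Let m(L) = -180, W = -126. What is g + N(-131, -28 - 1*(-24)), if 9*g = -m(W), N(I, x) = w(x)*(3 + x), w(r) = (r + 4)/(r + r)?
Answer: 20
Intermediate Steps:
w(r) = (4 + r)/(2*r) (w(r) = (4 + r)/((2*r)) = (4 + r)*(1/(2*r)) = (4 + r)/(2*r))
N(I, x) = (3 + x)*(4 + x)/(2*x) (N(I, x) = ((4 + x)/(2*x))*(3 + x) = (3 + x)*(4 + x)/(2*x))
g = 20 (g = (-1*(-180))/9 = (⅑)*180 = 20)
g + N(-131, -28 - 1*(-24)) = 20 + (3 + (-28 - 1*(-24)))*(4 + (-28 - 1*(-24)))/(2*(-28 - 1*(-24))) = 20 + (3 + (-28 + 24))*(4 + (-28 + 24))/(2*(-28 + 24)) = 20 + (½)*(3 - 4)*(4 - 4)/(-4) = 20 + (½)*(-¼)*(-1)*0 = 20 + 0 = 20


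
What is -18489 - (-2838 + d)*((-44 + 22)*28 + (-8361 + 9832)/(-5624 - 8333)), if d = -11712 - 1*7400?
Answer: -189005727823/13957 ≈ -1.3542e+7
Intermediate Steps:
d = -19112 (d = -11712 - 7400 = -19112)
-18489 - (-2838 + d)*((-44 + 22)*28 + (-8361 + 9832)/(-5624 - 8333)) = -18489 - (-2838 - 19112)*((-44 + 22)*28 + (-8361 + 9832)/(-5624 - 8333)) = -18489 - (-21950)*(-22*28 + 1471/(-13957)) = -18489 - (-21950)*(-616 + 1471*(-1/13957)) = -18489 - (-21950)*(-616 - 1471/13957) = -18489 - (-21950)*(-8598983)/13957 = -18489 - 1*188747676850/13957 = -18489 - 188747676850/13957 = -189005727823/13957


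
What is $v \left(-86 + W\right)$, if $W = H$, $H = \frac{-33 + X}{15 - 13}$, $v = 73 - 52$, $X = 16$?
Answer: $- \frac{3969}{2} \approx -1984.5$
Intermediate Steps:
$v = 21$
$H = - \frac{17}{2}$ ($H = \frac{-33 + 16}{15 - 13} = - \frac{17}{2} \approx -8.5$)
$W = - \frac{17}{2} \approx -8.5$
$v \left(-86 + W\right) = 21 \left(-86 - \frac{17}{2}\right) = 21 \left(- \frac{189}{2}\right) = - \frac{3969}{2}$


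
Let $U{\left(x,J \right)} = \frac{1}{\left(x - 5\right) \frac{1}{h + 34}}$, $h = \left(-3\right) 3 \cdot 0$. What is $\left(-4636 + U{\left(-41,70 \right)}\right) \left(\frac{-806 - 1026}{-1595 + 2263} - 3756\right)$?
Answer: $\frac{66942132950}{3841} \approx 1.7428 \cdot 10^{7}$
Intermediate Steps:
$h = 0$ ($h = \left(-9\right) 0 = 0$)
$U{\left(x,J \right)} = \frac{1}{- \frac{5}{34} + \frac{x}{34}}$ ($U{\left(x,J \right)} = \frac{1}{\left(x - 5\right) \frac{1}{0 + 34}} = \frac{1}{\left(-5 + x\right) \frac{1}{34}} = \frac{1}{- \frac{5}{34} + \frac{x}{34}}$)
$\left(-4636 + U{\left(-41,70 \right)}\right) \left(\frac{-806 - 1026}{-1595 + 2263} - 3756\right) = \left(-4636 + \frac{34}{-5 - 41}\right) \left(\frac{-806 - 1026}{-1595 + 2263} - 3756\right) = \left(-4636 + \frac{34}{-46}\right) \left(- \frac{1832}{668} - 3756\right) = \left(-4636 + 34 \left(- \frac{1}{46}\right)\right) \left(\left(-1832\right) \frac{1}{668} - 3756\right) = \left(-4636 - \frac{17}{23}\right) \left(- \frac{458}{167} - 3756\right) = \left(- \frac{106645}{23}\right) \left(- \frac{627710}{167}\right) = \frac{66942132950}{3841}$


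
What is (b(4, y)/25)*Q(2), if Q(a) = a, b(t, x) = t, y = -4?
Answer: 8/25 ≈ 0.32000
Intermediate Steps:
(b(4, y)/25)*Q(2) = (4/25)*2 = 8/25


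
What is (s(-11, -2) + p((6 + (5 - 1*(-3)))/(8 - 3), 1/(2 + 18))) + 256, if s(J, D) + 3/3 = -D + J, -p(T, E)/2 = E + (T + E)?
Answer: 1201/5 ≈ 240.20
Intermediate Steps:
p(T, E) = -4*E - 2*T (p(T, E) = -2*(E + (T + E)) = -2*(E + (E + T)) = -2*(T + 2*E) = -4*E - 2*T)
s(J, D) = -1 + J - D (s(J, D) = -1 + (-D + J) = -1 + (J - D) = -1 + J - D)
(s(-11, -2) + p((6 + (5 - 1*(-3)))/(8 - 3), 1/(2 + 18))) + 256 = ((-1 - 11 - 1*(-2)) + (-4/(2 + 18) - 2*(6 + (5 - 1*(-3)))/(8 - 3))) + 256 = ((-1 - 11 + 2) + (-4/20 - 2*(6 + (5 + 3))/5)) + 256 = (-10 + (-4*1/20 - 2*(6 + 8)/5)) + 256 = (-10 + (-⅕ - 28/5)) + 256 = (-10 - 29/5) + 256 = -79/5 + 256 = 1201/5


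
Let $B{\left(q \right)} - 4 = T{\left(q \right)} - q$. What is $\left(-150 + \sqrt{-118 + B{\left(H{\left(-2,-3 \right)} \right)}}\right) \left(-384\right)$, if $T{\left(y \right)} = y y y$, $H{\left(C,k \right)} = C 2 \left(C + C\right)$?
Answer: $57600 - 384 \sqrt{3966} \approx 33417.0$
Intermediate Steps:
$H{\left(C,k \right)} = 4 C^{2}$ ($H{\left(C,k \right)} = 2 C 2 C = 4 C^{2}$)
$T{\left(y \right)} = y^{3}$ ($T{\left(y \right)} = y^{2} y = y^{3}$)
$B{\left(q \right)} = 4 + q^{3} - q$ ($B{\left(q \right)} = 4 + \left(q^{3} - q\right) = 4 + q^{3} - q$)
$\left(-150 + \sqrt{-118 + B{\left(H{\left(-2,-3 \right)} \right)}}\right) \left(-384\right) = \left(-150 + \sqrt{-118 + \left(4 + \left(4 \left(-2\right)^{2}\right)^{3} - 4 \left(-2\right)^{2}\right)}\right) \left(-384\right) = \left(-150 + \sqrt{-118 + \left(4 + \left(4 \cdot 4\right)^{3} - 4 \cdot 4\right)}\right) \left(-384\right) = \left(-150 + \sqrt{-118 + \left(4 + 16^{3} - 16\right)}\right) \left(-384\right) = \left(-150 + \sqrt{-118 + \left(4 + 4096 - 16\right)}\right) \left(-384\right) = \left(-150 + \sqrt{-118 + 4084}\right) \left(-384\right) = \left(-150 + \sqrt{3966}\right) \left(-384\right) = 57600 - 384 \sqrt{3966}$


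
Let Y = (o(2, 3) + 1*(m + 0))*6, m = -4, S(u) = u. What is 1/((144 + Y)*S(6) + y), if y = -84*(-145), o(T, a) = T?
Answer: 1/12972 ≈ 7.7089e-5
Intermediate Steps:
y = 12180
Y = -12 (Y = (2 + 1*(-4 + 0))*6 = (2 + 1*(-4))*6 = (2 - 4)*6 = -2*6 = -12)
1/((144 + Y)*S(6) + y) = 1/((144 - 12)*6 + 12180) = 1/(132*6 + 12180) = 1/(792 + 12180) = 1/12972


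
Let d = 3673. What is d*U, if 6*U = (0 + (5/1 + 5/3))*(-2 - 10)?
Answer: -146920/3 ≈ -48973.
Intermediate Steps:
U = -40/3 (U = ((0 + (5/1 + 5/3))*(-2 - 10))/6 = ((0 + (5*1 + 5*(⅓)))*(-12))/6 = ((0 + (5 + 5/3))*(-12))/6 = ((0 + 20/3)*(-12))/6 = ((20/3)*(-12))/6 = (⅙)*(-80) = -40/3 ≈ -13.333)
d*U = 3673*(-40/3) = -146920/3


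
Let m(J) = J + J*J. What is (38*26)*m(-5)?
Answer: 19760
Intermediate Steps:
m(J) = J + J²
(38*26)*m(-5) = (38*26)*(-5*(1 - 5)) = 988*(-5*(-4)) = 988*20 = 19760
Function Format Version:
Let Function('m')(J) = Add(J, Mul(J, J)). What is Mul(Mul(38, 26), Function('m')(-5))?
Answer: 19760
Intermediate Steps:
Function('m')(J) = Add(J, Pow(J, 2))
Mul(Mul(38, 26), Function('m')(-5)) = Mul(Mul(38, 26), Mul(-5, Add(1, -5))) = Mul(988, Mul(-5, -4)) = Mul(988, 20) = 19760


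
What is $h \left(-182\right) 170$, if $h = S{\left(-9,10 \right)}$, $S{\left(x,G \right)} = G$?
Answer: $-309400$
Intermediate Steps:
$h = 10$
$h \left(-182\right) 170 = 10 \left(-182\right) 170 = \left(-1820\right) 170 = -309400$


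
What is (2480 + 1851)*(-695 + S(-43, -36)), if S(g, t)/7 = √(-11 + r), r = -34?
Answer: -3010045 + 90951*I*√5 ≈ -3.01e+6 + 2.0337e+5*I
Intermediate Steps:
S(g, t) = 21*I*√5 (S(g, t) = 7*√(-11 - 34) = 7*√(-45) = 7*(3*I*√5) = 21*I*√5)
(2480 + 1851)*(-695 + S(-43, -36)) = (2480 + 1851)*(-695 + 21*I*√5) = 4331*(-695 + 21*I*√5) = -3010045 + 90951*I*√5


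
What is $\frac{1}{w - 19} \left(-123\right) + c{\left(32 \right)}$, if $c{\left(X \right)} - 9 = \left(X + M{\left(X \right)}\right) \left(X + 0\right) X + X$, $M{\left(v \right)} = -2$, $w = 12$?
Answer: $\frac{215450}{7} \approx 30779.0$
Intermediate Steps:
$c{\left(X \right)} = 9 + X + X^{2} \left(-2 + X\right)$ ($c{\left(X \right)} = 9 + \left(\left(X - 2\right) \left(X + 0\right) X + X\right) = 9 + \left(\left(-2 + X\right) X X + X\right) = 9 + \left(X \left(-2 + X\right) X + X\right) = 9 + \left(X^{2} \left(-2 + X\right) + X\right) = 9 + \left(X + X^{2} \left(-2 + X\right)\right) = 9 + X + X^{2} \left(-2 + X\right)$)
$\frac{1}{w - 19} \left(-123\right) + c{\left(32 \right)} = \frac{1}{12 - 19} \left(-123\right) + \left(9 + 32 + 32^{3} - 2 \cdot 32^{2}\right) = \frac{1}{-7} \left(-123\right) + \left(9 + 32 + 32768 - 2048\right) = \left(- \frac{1}{7}\right) \left(-123\right) + \left(9 + 32 + 32768 - 2048\right) = \frac{123}{7} + 30761 = \frac{215450}{7}$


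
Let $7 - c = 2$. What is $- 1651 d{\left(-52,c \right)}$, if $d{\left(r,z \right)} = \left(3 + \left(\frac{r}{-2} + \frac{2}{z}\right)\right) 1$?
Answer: $- \frac{242697}{5} \approx -48539.0$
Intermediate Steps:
$c = 5$ ($c = 7 - 2 = 5$)
$d{\left(r,z \right)} = 3 + \frac{2}{z} - \frac{r}{2}$ ($d{\left(r,z \right)} = \left(3 + \left(r \left(- \frac{1}{2}\right) + \frac{2}{z}\right)\right) 1 = \left(3 - \left(\frac{r}{2} - \frac{2}{z}\right)\right) 1 = \left(3 + \frac{2}{z} - \frac{r}{2}\right) 1 = 3 + \frac{2}{z} - \frac{r}{2}$)
$- 1651 d{\left(-52,c \right)} = - 1651 \left(3 + \frac{2}{5} - -26\right) = - 1651 \left(3 + 2 \cdot \frac{1}{5} + 26\right) = - 1651 \left(3 + \frac{2}{5} + 26\right) = \left(-1651\right) \frac{147}{5} = - \frac{242697}{5}$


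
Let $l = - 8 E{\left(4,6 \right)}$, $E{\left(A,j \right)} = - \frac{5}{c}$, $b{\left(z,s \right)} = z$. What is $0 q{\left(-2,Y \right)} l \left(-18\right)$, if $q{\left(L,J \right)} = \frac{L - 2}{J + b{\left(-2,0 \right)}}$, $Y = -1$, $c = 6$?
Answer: $0$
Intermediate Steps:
$E{\left(A,j \right)} = - \frac{5}{6}$
$q{\left(L,J \right)} = \frac{-2 + L}{-2 + J}$ ($q{\left(L,J \right)} = \frac{L - 2}{J - 2} = \frac{-2 + L}{-2 + J}$)
$l = \frac{20}{3}$ ($l = \left(-8\right) \left(- \frac{5}{6}\right) = \frac{20}{3} \approx 6.6667$)
$0 q{\left(-2,Y \right)} l \left(-18\right) = 0 \frac{-2 - 2}{-2 - 1} \cdot \frac{20}{3} \left(-18\right) = 0 \frac{1}{-3} \left(-4\right) \frac{20}{3} \left(-18\right) = 0 \left(\left(- \frac{1}{3}\right) \left(-4\right)\right) \frac{20}{3} \left(-18\right) = 0 \cdot \frac{4}{3} \cdot \frac{20}{3} \left(-18\right) = 0 \cdot \frac{20}{3} \left(-18\right) = 0 \left(-18\right) = 0$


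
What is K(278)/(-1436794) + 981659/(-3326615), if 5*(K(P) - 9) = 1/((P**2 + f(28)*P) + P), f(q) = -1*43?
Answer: -92538227345505171/313583964267314480 ≈ -0.29510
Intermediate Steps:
f(q) = -43
K(P) = 9 + 1/(5*(P**2 - 42*P)) (K(P) = 9 + 1/(5*((P**2 - 43*P) + P)) = 9 + 1/(5*(P**2 - 42*P)))
K(278)/(-1436794) + 981659/(-3326615) = ((1/5)*(1 - 1890*278 + 45*278**2)/(278*(-42 + 278)))/(-1436794) + 981659/(-3326615) = ((1/5)*(1/278)*(1 - 525420 + 45*77284)/236)*(-1/1436794) + 981659*(-1/3326615) = ((1/5)*(1/278)*(1/236)*(1 - 525420 + 3477780))*(-1/1436794) - 981659/3326615 = ((1/5)*(1/278)*(1/236)*2952361)*(-1/1436794) - 981659/3326615 = (2952361/328040)*(-1/1436794) - 981659/3326615 = -2952361/471325903760 - 981659/3326615 = -92538227345505171/313583964267314480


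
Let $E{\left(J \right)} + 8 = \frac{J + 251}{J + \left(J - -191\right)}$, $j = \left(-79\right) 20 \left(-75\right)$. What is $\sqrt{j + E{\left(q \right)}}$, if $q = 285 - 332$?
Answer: $\frac{2 \sqrt{278727754}}{97} \approx 344.23$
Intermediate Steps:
$j = 118500$ ($j = \left(-1580\right) \left(-75\right) = 118500$)
$q = -47$ ($q = 285 - 332 = -47$)
$E{\left(J \right)} = -8 + \frac{251 + J}{191 + 2 J}$ ($E{\left(J \right)} = -8 + \frac{J + 251}{J + \left(J - -191\right)} = -8 + \frac{251 + J}{J + \left(J + 191\right)} = -8 + \frac{251 + J}{J + \left(191 + J\right)} = -8 + \frac{251 + J}{191 + 2 J}$)
$\sqrt{j + E{\left(q \right)}} = \sqrt{118500 + \frac{-1277 - -705}{191 + 2 \left(-47\right)}} = \sqrt{118500 + \frac{-1277 + 705}{191 - 94}} = \sqrt{118500 + \frac{1}{97} \left(-572\right)} = \sqrt{118500 - \frac{572}{97}} = \sqrt{\frac{11493928}{97}} = \frac{2 \sqrt{278727754}}{97}$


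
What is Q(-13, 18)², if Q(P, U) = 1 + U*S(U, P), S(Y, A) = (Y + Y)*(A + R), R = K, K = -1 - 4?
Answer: 136025569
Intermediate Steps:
K = -5
R = -5
S(Y, A) = 2*Y*(-5 + A) (S(Y, A) = (Y + Y)*(A - 5) = (2*Y)*(-5 + A) = 2*Y*(-5 + A))
Q(P, U) = 1 + 2*U²*(-5 + P) (Q(P, U) = 1 + U*(2*U*(-5 + P)) = 1 + 2*U²*(-5 + P))
Q(-13, 18)² = (1 + 2*18²*(-5 - 13))² = (1 + 2*324*(-18))² = (1 - 11664)² = (-11663)² = 136025569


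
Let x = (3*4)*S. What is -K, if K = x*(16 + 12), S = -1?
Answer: 336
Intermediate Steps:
x = -12 (x = (3*4)*(-1) = 12*(-1) = -12)
K = -336 (K = -12*(16 + 12) = -12*28 = -336)
-K = -1*(-336) = 336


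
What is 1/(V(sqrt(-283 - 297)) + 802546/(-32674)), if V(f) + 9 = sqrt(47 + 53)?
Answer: -16337/384936 ≈ -0.042441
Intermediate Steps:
V(f) = 1 (V(f) = -9 + sqrt(47 + 53) = -9 + sqrt(100) = -9 + 10 = 1)
1/(V(sqrt(-283 - 297)) + 802546/(-32674)) = 1/(1 + 802546/(-32674)) = 1/(1 + 802546*(-1/32674)) = 1/(1 - 401273/16337) = 1/(-384936/16337) = -16337/384936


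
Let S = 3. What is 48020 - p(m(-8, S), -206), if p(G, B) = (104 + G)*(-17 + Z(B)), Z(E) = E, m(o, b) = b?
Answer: 71881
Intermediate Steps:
p(G, B) = (-17 + B)*(104 + G) (p(G, B) = (104 + G)*(-17 + B) = (-17 + B)*(104 + G))
48020 - p(m(-8, S), -206) = 48020 - (-1768 - 17*3 + 104*(-206) - 206*3) = 48020 - (-1768 - 51 - 21424 - 618) = 48020 - 1*(-23861) = 48020 + 23861 = 71881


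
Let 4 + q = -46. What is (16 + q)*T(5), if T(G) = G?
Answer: -170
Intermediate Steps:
q = -50 (q = -4 - 46 = -50)
(16 + q)*T(5) = (16 - 50)*5 = -34*5 = -170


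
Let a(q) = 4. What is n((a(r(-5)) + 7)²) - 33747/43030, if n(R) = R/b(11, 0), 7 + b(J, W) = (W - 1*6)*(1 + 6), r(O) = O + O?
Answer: -6860233/2108470 ≈ -3.2537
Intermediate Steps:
r(O) = 2*O
b(J, W) = -49 + 7*W (b(J, W) = -7 + (W - 1*6)*(1 + 6) = -7 + (W - 6)*7 = -7 + (-6 + W)*7 = -7 + (-42 + 7*W) = -49 + 7*W)
n(R) = -R/49 (n(R) = R/(-49 + 7*0) = R/(-49 + 0) = R/(-49) = R*(-1/49) = -R/49)
n((a(r(-5)) + 7)²) - 33747/43030 = -(4 + 7)²/49 - 33747/43030 = -1/49*11² - 33747*1/43030 = -1/49*121 - 33747/43030 = -121/49 - 33747/43030 = -6860233/2108470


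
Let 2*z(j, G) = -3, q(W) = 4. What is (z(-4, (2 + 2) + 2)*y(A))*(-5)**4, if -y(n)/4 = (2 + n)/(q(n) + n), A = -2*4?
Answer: 5625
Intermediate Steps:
z(j, G) = -3/2 (z(j, G) = (1/2)*(-3) = -3/2)
A = -8
y(n) = -4*(2 + n)/(4 + n)
(z(-4, (2 + 2) + 2)*y(A))*(-5)**4 = -6*(-2 - 1*(-8))/(4 - 8)*(-5)**4 = -6*(-2 + 8)/(-4)*625 = -6*(-1)*6/4*625 = -3/2*(-6)*625 = 9*625 = 5625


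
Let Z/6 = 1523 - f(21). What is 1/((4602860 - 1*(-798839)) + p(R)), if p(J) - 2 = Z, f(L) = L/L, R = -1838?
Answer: 1/5410833 ≈ 1.8481e-7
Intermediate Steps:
f(L) = 1
Z = 9132 (Z = 6*(1523 - 1*1) = 6*(1523 - 1) = 6*1522 = 9132)
p(J) = 9134 (p(J) = 2 + 9132 = 9134)
1/((4602860 - 1*(-798839)) + p(R)) = 1/((4602860 - 1*(-798839)) + 9134) = 1/((4602860 + 798839) + 9134) = 1/(5401699 + 9134) = 1/5410833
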